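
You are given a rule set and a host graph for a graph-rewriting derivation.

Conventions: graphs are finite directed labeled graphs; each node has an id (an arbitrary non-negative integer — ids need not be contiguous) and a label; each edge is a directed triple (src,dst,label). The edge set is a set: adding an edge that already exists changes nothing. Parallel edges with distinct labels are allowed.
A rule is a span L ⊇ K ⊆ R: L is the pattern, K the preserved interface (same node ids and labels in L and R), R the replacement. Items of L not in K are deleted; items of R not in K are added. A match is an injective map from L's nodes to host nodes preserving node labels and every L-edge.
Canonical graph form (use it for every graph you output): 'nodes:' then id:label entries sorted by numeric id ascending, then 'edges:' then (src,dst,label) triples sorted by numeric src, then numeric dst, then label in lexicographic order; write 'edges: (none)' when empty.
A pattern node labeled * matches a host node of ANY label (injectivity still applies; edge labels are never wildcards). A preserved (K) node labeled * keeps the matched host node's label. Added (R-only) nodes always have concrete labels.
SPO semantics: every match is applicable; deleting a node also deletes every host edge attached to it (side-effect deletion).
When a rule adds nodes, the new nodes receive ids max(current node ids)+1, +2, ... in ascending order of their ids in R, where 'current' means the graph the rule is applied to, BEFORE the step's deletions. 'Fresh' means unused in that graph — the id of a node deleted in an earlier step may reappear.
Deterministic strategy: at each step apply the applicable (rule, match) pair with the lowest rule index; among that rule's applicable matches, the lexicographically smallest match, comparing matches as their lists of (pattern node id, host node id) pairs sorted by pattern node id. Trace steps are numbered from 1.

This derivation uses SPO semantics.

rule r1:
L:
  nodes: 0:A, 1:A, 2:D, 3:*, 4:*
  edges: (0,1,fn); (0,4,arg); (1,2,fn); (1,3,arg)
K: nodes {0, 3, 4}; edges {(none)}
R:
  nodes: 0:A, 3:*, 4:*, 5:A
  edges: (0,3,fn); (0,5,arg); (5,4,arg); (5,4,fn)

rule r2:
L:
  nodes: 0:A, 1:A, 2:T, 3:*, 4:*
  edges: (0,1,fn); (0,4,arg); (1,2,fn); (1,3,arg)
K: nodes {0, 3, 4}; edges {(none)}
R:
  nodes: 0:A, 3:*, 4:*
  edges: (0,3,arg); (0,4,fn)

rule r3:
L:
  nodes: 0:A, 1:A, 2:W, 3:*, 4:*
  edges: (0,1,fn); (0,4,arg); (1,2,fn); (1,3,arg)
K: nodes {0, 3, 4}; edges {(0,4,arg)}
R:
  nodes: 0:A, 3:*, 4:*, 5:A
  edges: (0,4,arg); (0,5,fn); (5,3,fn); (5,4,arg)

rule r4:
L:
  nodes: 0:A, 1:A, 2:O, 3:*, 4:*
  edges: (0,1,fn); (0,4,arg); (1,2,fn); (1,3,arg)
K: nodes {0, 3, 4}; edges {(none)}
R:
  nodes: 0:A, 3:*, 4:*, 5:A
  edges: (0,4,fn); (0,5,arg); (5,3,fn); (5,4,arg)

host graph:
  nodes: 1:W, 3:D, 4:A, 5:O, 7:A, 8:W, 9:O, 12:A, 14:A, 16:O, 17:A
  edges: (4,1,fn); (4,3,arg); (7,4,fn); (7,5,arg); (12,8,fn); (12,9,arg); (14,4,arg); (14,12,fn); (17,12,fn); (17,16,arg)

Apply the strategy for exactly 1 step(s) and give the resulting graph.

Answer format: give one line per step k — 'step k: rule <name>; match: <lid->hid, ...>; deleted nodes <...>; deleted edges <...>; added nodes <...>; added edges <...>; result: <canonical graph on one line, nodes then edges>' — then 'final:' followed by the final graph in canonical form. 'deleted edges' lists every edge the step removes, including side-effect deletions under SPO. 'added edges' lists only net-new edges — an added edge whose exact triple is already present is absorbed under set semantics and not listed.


step 1: rule r3; match: 0->7, 1->4, 2->1, 3->3, 4->5; deleted nodes 1, 4; deleted edges (4,1,fn); (4,3,arg); (7,4,fn); (14,4,arg); added nodes 18; added edges (7,18,fn); (18,3,fn); (18,5,arg); result: nodes: 3:D, 5:O, 7:A, 8:W, 9:O, 12:A, 14:A, 16:O, 17:A, 18:A edges: (7,5,arg); (7,18,fn); (12,8,fn); (12,9,arg); (14,12,fn); (17,12,fn); (17,16,arg); (18,3,fn); (18,5,arg)
final:
nodes: 3:D, 5:O, 7:A, 8:W, 9:O, 12:A, 14:A, 16:O, 17:A, 18:A
edges: (7,5,arg); (7,18,fn); (12,8,fn); (12,9,arg); (14,12,fn); (17,12,fn); (17,16,arg); (18,3,fn); (18,5,arg)


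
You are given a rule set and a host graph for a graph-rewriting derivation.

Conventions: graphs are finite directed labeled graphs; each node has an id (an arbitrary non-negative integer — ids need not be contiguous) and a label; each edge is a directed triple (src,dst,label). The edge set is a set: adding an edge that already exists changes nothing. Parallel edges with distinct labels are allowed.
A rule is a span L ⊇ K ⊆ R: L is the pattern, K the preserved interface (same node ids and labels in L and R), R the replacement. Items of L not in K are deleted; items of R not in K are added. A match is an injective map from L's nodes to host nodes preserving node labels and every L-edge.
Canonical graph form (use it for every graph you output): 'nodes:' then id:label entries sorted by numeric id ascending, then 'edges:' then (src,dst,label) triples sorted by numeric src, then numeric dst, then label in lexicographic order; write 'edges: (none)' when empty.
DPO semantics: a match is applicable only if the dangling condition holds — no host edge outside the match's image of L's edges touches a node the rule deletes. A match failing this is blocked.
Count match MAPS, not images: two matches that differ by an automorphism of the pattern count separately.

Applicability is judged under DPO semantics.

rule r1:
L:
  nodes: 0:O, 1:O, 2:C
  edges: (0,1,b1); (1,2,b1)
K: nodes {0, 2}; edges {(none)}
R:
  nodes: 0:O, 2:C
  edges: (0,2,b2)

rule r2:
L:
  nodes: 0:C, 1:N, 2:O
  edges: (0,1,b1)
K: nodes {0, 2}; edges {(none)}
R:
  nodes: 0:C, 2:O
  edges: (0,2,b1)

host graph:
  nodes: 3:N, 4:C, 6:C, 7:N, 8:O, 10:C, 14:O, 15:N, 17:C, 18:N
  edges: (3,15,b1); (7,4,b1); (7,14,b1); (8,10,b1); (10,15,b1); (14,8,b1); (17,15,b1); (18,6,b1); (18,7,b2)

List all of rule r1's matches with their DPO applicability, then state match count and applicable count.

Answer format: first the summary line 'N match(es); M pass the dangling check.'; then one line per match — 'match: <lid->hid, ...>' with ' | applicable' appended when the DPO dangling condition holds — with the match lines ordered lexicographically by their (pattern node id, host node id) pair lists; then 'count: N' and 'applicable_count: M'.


1 match(es); 1 pass the dangling check.
match: 0->14, 1->8, 2->10 | applicable
count: 1
applicable_count: 1


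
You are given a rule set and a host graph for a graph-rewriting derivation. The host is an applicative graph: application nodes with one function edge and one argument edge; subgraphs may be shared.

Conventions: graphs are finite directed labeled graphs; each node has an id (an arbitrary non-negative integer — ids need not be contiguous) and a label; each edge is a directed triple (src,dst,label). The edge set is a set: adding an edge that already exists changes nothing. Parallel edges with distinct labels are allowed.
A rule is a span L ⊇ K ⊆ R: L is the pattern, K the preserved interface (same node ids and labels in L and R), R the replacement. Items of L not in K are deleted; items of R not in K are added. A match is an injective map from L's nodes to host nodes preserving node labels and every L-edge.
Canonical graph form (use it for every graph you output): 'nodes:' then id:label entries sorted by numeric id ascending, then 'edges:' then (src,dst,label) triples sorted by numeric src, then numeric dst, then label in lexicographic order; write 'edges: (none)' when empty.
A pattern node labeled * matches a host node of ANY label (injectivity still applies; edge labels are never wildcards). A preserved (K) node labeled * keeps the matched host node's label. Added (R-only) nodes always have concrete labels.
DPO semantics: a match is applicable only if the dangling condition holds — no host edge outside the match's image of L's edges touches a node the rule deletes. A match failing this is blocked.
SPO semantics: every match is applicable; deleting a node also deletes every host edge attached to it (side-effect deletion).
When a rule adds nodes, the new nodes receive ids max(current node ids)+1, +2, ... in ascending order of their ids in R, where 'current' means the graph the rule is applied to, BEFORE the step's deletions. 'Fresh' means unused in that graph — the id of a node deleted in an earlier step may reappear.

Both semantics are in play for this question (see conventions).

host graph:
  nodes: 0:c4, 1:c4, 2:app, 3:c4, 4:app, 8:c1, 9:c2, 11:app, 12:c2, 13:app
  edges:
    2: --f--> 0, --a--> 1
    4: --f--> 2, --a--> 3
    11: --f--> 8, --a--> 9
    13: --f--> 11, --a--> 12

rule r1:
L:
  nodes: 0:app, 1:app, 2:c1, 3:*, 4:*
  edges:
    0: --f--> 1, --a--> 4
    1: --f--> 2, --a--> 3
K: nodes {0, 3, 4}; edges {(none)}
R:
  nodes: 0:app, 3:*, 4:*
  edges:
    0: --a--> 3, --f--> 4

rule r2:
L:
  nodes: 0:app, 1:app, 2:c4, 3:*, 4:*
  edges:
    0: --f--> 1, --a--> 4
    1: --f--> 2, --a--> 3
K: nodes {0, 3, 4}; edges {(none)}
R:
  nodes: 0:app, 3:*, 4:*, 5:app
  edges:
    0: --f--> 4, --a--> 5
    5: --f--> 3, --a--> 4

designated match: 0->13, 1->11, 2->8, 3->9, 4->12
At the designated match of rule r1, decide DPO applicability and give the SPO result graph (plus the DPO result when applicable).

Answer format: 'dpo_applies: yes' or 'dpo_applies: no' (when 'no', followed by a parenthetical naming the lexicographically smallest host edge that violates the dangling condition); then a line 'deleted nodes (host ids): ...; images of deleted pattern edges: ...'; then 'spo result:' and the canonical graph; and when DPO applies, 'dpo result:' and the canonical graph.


dpo_applies: yes
deleted nodes (host ids): 8, 11; images of deleted pattern edges: (11,8,f); (11,9,a); (13,11,f); (13,12,a)
spo result:
nodes: 0:c4, 1:c4, 2:app, 3:c4, 4:app, 9:c2, 12:c2, 13:app
edges: (2,0,f); (2,1,a); (4,2,f); (4,3,a); (13,9,a); (13,12,f)
dpo result:
nodes: 0:c4, 1:c4, 2:app, 3:c4, 4:app, 9:c2, 12:c2, 13:app
edges: (2,0,f); (2,1,a); (4,2,f); (4,3,a); (13,9,a); (13,12,f)


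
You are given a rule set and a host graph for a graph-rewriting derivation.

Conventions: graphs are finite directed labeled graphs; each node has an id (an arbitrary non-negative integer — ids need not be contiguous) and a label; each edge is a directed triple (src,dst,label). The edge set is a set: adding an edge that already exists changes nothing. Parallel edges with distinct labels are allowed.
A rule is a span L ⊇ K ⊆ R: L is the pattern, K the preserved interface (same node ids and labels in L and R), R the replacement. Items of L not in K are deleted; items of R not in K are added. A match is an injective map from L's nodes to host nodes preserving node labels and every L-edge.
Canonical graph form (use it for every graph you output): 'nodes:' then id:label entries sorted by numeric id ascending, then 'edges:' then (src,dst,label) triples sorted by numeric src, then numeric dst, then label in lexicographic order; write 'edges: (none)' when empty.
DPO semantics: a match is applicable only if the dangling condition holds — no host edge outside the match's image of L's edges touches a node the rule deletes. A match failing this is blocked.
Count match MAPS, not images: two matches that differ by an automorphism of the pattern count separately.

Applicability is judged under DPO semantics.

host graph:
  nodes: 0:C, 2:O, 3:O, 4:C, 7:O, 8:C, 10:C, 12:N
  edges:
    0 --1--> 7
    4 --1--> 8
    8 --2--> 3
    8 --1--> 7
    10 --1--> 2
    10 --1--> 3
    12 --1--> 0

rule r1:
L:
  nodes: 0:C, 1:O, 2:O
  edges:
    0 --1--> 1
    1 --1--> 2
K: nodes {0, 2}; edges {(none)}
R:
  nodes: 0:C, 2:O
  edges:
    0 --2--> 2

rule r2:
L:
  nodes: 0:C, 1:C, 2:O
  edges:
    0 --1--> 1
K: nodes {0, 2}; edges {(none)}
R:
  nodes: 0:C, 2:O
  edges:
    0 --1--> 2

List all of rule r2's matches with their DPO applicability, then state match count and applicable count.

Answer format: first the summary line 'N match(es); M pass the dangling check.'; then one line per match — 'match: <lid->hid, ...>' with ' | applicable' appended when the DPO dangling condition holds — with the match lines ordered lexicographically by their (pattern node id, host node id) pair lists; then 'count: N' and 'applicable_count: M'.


3 match(es); 0 pass the dangling check.
match: 0->4, 1->8, 2->2
match: 0->4, 1->8, 2->3
match: 0->4, 1->8, 2->7
count: 3
applicable_count: 0


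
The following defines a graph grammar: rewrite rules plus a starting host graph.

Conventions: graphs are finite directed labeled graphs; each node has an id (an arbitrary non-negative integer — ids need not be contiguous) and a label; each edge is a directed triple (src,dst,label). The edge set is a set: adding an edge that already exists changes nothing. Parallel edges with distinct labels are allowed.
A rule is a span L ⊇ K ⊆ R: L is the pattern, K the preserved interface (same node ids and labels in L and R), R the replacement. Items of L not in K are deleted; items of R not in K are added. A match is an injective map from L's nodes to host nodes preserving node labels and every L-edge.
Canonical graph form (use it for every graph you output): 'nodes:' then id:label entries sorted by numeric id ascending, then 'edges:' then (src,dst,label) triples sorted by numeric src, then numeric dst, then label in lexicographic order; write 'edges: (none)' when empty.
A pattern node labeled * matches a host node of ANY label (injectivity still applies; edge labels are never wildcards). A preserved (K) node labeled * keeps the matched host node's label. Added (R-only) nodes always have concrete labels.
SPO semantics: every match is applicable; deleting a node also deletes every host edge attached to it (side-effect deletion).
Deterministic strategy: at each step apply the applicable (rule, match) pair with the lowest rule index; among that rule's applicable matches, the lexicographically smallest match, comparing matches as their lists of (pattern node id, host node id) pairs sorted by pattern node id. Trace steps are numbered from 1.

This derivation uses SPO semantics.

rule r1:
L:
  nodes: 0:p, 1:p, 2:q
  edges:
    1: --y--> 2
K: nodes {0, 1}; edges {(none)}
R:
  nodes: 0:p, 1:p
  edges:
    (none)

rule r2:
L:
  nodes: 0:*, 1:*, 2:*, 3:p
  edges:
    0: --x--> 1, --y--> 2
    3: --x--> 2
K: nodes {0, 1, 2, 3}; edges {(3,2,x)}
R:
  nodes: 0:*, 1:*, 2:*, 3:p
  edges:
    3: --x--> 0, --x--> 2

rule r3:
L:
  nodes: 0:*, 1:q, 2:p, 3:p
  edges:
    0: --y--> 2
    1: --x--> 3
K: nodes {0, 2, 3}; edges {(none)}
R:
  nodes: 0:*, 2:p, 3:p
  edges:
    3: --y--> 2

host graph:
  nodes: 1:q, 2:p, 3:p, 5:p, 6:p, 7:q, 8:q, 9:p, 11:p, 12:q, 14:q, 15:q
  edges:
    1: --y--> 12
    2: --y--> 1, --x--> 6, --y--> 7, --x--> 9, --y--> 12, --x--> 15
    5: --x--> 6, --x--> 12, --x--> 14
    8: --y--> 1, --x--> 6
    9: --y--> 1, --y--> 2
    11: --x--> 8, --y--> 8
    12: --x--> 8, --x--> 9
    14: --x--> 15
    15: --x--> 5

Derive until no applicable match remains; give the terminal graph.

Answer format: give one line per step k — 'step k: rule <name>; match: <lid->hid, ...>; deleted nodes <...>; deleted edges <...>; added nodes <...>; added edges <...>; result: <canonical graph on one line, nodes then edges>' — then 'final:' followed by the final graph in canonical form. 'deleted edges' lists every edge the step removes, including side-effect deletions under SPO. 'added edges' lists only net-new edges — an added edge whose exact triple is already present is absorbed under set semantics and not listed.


step 1: rule r1; match: 0->2, 1->9, 2->1; deleted nodes 1; deleted edges (1,12,y); (2,1,y); (8,1,y); (9,1,y); added nodes (none); added edges (none); result: nodes: 2:p, 3:p, 5:p, 6:p, 7:q, 8:q, 9:p, 11:p, 12:q, 14:q, 15:q edges: (2,6,x); (2,7,y); (2,9,x); (2,12,y); (2,15,x); (5,6,x); (5,12,x); (5,14,x); (8,6,x); (9,2,y); (11,8,x); (11,8,y); (12,8,x); (12,9,x); (14,15,x); (15,5,x)
step 2: rule r1; match: 0->2, 1->11, 2->8; deleted nodes 8; deleted edges (8,6,x); (11,8,x); (11,8,y); (12,8,x); added nodes (none); added edges (none); result: nodes: 2:p, 3:p, 5:p, 6:p, 7:q, 9:p, 11:p, 12:q, 14:q, 15:q edges: (2,6,x); (2,7,y); (2,9,x); (2,12,y); (2,15,x); (5,6,x); (5,12,x); (5,14,x); (9,2,y); (12,9,x); (14,15,x); (15,5,x)
step 3: rule r1; match: 0->3, 1->2, 2->7; deleted nodes 7; deleted edges (2,7,y); added nodes (none); added edges (none); result: nodes: 2:p, 3:p, 5:p, 6:p, 9:p, 11:p, 12:q, 14:q, 15:q edges: (2,6,x); (2,9,x); (2,12,y); (2,15,x); (5,6,x); (5,12,x); (5,14,x); (9,2,y); (12,9,x); (14,15,x); (15,5,x)
step 4: rule r1; match: 0->3, 1->2, 2->12; deleted nodes 12; deleted edges (2,12,y); (5,12,x); (12,9,x); added nodes (none); added edges (none); result: nodes: 2:p, 3:p, 5:p, 6:p, 9:p, 11:p, 14:q, 15:q edges: (2,6,x); (2,9,x); (2,15,x); (5,6,x); (5,14,x); (9,2,y); (14,15,x); (15,5,x)
step 5: rule r3; match: 0->9, 1->15, 2->2, 3->5; deleted nodes 15; deleted edges (2,15,x); (9,2,y); (14,15,x); (15,5,x); added nodes (none); added edges (5,2,y); result: nodes: 2:p, 3:p, 5:p, 6:p, 9:p, 11:p, 14:q edges: (2,6,x); (2,9,x); (5,2,y); (5,6,x); (5,14,x)
final:
nodes: 2:p, 3:p, 5:p, 6:p, 9:p, 11:p, 14:q
edges: (2,6,x); (2,9,x); (5,2,y); (5,6,x); (5,14,x)


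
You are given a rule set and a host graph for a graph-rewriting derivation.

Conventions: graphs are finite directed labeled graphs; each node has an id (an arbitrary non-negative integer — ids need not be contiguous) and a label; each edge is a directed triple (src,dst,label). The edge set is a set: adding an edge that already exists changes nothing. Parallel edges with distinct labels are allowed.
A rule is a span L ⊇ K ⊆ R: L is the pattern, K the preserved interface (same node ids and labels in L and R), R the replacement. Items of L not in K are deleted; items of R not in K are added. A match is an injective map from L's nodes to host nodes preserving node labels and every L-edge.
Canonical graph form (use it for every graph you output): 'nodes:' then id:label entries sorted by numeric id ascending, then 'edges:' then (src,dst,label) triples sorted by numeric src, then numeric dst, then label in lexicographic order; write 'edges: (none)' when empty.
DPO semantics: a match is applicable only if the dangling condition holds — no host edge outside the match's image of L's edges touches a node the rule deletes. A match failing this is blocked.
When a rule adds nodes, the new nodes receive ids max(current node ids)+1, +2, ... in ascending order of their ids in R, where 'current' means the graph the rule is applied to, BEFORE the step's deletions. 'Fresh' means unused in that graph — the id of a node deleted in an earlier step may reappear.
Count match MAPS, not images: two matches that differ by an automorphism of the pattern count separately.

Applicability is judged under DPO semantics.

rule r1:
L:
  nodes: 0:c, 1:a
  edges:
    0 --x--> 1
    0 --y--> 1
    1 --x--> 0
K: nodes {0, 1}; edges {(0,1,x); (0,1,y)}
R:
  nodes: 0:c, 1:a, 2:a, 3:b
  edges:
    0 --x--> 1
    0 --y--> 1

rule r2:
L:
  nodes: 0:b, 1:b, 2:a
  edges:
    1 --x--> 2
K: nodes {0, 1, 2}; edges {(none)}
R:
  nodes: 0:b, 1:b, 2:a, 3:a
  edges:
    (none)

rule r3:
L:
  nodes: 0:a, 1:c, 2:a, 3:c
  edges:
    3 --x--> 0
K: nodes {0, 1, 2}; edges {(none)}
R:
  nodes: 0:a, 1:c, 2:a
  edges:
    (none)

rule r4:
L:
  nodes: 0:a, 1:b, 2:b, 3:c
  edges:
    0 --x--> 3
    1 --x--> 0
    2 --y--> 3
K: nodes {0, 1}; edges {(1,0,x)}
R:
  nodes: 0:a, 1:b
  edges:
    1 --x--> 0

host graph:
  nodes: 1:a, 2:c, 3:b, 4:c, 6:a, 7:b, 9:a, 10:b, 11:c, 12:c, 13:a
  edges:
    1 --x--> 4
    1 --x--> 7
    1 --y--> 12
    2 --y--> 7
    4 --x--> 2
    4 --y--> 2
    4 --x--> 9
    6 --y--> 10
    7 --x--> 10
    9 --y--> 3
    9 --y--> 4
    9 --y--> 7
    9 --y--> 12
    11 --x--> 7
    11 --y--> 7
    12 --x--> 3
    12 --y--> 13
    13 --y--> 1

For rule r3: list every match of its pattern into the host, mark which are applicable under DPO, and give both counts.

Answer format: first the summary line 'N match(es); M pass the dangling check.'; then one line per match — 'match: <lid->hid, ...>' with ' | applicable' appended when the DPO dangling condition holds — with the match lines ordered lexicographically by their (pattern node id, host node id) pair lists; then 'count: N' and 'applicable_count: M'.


9 match(es); 0 pass the dangling check.
match: 0->9, 1->2, 2->1, 3->4
match: 0->9, 1->2, 2->6, 3->4
match: 0->9, 1->2, 2->13, 3->4
match: 0->9, 1->11, 2->1, 3->4
match: 0->9, 1->11, 2->6, 3->4
match: 0->9, 1->11, 2->13, 3->4
match: 0->9, 1->12, 2->1, 3->4
match: 0->9, 1->12, 2->6, 3->4
match: 0->9, 1->12, 2->13, 3->4
count: 9
applicable_count: 0


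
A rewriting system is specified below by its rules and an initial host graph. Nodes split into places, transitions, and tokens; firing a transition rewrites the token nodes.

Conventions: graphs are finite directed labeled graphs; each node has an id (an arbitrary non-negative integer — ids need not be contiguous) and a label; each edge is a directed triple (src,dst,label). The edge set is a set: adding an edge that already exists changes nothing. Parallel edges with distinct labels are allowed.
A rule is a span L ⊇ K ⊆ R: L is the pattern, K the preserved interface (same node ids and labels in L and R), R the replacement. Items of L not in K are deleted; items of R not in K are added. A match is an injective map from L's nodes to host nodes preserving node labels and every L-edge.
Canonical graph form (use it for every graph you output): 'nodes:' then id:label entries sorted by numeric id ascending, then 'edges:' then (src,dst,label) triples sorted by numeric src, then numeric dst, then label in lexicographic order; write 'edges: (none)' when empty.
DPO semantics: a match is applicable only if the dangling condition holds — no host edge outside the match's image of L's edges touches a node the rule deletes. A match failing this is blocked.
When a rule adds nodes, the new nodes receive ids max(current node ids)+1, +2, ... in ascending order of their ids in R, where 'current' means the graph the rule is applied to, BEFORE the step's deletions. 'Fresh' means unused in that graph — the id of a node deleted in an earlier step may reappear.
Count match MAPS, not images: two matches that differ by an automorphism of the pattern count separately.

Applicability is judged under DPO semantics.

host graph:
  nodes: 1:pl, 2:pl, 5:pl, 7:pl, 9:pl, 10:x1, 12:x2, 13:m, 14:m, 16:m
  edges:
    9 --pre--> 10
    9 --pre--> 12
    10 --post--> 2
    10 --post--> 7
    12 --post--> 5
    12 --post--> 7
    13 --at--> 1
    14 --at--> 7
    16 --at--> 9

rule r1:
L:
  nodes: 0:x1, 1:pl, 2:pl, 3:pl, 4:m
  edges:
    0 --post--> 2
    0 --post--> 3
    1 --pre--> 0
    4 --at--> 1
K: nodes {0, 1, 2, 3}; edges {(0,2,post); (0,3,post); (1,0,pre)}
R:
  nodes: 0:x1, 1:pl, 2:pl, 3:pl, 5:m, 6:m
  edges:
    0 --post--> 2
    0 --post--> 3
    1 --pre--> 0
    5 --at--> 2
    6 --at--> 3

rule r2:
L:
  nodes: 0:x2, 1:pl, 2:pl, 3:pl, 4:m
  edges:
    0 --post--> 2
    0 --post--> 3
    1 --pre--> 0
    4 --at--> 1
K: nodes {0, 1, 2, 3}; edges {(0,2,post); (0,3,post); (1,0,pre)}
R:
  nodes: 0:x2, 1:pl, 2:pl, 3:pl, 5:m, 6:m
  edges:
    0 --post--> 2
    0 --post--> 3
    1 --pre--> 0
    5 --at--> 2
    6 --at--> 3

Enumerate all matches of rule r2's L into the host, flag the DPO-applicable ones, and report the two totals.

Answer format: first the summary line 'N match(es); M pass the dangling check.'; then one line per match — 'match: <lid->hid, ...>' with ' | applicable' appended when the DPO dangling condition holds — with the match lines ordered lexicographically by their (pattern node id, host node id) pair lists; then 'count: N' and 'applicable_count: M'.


2 match(es); 2 pass the dangling check.
match: 0->12, 1->9, 2->5, 3->7, 4->16 | applicable
match: 0->12, 1->9, 2->7, 3->5, 4->16 | applicable
count: 2
applicable_count: 2


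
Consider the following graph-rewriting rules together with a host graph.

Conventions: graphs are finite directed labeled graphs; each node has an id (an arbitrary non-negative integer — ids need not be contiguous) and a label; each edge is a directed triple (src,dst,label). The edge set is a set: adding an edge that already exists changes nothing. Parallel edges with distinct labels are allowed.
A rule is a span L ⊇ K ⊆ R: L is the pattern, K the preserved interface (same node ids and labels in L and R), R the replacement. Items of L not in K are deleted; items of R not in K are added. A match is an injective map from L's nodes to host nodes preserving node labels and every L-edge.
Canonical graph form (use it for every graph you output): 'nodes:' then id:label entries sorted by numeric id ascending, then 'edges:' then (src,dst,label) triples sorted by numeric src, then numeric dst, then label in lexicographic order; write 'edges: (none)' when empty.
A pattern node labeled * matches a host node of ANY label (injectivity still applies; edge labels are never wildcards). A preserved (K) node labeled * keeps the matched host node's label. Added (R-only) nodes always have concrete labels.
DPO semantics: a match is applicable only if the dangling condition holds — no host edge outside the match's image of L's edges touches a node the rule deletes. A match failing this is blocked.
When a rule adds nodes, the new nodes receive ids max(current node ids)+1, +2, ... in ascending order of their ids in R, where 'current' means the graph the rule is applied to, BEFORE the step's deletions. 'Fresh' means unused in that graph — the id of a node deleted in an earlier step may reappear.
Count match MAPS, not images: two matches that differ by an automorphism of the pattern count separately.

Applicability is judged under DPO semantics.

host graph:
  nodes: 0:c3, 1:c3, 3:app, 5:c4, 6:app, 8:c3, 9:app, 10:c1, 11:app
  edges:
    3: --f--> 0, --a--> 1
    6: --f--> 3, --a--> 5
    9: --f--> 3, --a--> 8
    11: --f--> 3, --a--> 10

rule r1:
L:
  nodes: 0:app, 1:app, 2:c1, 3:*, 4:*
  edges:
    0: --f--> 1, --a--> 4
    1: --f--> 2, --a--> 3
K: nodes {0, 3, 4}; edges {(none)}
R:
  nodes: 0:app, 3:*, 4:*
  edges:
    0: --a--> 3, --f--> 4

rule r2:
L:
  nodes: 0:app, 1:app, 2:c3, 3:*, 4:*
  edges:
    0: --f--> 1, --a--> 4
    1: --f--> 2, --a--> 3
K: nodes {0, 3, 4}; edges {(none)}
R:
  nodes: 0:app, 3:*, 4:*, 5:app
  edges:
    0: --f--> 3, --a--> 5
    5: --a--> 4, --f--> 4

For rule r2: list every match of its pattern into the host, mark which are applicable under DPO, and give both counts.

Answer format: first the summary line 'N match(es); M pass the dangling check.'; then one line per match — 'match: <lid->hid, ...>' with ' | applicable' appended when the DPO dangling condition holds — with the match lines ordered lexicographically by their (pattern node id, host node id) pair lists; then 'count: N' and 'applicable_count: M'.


3 match(es); 0 pass the dangling check.
match: 0->6, 1->3, 2->0, 3->1, 4->5
match: 0->9, 1->3, 2->0, 3->1, 4->8
match: 0->11, 1->3, 2->0, 3->1, 4->10
count: 3
applicable_count: 0


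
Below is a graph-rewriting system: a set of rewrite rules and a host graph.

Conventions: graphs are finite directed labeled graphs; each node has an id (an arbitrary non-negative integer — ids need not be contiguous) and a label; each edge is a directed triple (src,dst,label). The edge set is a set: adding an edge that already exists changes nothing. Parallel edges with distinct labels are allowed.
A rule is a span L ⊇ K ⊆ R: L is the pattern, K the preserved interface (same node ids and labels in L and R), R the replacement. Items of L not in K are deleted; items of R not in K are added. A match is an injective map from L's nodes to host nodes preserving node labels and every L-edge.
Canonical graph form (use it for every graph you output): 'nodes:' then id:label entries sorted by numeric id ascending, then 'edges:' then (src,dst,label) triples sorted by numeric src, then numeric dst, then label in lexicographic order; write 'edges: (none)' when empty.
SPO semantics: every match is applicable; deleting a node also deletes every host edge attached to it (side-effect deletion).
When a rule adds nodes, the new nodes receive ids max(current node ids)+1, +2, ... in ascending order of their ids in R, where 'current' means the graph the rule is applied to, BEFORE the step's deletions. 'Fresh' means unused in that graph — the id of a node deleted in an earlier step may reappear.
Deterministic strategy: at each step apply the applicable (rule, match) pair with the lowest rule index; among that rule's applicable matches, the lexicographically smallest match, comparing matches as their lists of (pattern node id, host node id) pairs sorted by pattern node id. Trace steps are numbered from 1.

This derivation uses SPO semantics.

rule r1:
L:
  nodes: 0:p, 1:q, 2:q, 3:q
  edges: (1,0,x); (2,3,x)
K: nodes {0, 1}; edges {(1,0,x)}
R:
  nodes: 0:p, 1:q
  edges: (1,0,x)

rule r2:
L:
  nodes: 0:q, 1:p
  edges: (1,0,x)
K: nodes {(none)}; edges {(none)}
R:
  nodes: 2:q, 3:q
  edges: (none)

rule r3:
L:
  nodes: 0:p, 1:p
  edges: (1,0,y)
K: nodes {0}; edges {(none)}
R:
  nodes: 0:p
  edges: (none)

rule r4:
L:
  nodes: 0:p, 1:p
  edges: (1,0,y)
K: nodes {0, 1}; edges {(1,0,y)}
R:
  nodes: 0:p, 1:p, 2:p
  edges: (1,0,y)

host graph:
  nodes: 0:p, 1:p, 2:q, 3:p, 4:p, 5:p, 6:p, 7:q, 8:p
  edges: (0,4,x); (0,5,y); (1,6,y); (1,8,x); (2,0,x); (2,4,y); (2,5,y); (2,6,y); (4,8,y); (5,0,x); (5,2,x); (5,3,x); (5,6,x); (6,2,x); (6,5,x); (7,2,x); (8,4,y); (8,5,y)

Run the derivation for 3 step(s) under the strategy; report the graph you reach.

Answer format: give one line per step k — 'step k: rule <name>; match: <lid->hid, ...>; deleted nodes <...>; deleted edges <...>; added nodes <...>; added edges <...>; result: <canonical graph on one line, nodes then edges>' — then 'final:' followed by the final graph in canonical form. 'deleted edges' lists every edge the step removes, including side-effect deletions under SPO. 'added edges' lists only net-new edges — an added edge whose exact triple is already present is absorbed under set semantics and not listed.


step 1: rule r2; match: 0->2, 1->5; deleted nodes 2, 5; deleted edges (0,5,y); (2,0,x); (2,4,y); (2,5,y); (2,6,y); (5,0,x); (5,2,x); (5,3,x); (5,6,x); (6,2,x); (6,5,x); (7,2,x); (8,5,y); added nodes 9, 10; added edges (none); result: nodes: 0:p, 1:p, 3:p, 4:p, 6:p, 7:q, 8:p, 9:q, 10:q edges: (0,4,x); (1,6,y); (1,8,x); (4,8,y); (8,4,y)
step 2: rule r3; match: 0->4, 1->8; deleted nodes 8; deleted edges (1,8,x); (4,8,y); (8,4,y); added nodes (none); added edges (none); result: nodes: 0:p, 1:p, 3:p, 4:p, 6:p, 7:q, 9:q, 10:q edges: (0,4,x); (1,6,y)
step 3: rule r3; match: 0->6, 1->1; deleted nodes 1; deleted edges (1,6,y); added nodes (none); added edges (none); result: nodes: 0:p, 3:p, 4:p, 6:p, 7:q, 9:q, 10:q edges: (0,4,x)
final:
nodes: 0:p, 3:p, 4:p, 6:p, 7:q, 9:q, 10:q
edges: (0,4,x)


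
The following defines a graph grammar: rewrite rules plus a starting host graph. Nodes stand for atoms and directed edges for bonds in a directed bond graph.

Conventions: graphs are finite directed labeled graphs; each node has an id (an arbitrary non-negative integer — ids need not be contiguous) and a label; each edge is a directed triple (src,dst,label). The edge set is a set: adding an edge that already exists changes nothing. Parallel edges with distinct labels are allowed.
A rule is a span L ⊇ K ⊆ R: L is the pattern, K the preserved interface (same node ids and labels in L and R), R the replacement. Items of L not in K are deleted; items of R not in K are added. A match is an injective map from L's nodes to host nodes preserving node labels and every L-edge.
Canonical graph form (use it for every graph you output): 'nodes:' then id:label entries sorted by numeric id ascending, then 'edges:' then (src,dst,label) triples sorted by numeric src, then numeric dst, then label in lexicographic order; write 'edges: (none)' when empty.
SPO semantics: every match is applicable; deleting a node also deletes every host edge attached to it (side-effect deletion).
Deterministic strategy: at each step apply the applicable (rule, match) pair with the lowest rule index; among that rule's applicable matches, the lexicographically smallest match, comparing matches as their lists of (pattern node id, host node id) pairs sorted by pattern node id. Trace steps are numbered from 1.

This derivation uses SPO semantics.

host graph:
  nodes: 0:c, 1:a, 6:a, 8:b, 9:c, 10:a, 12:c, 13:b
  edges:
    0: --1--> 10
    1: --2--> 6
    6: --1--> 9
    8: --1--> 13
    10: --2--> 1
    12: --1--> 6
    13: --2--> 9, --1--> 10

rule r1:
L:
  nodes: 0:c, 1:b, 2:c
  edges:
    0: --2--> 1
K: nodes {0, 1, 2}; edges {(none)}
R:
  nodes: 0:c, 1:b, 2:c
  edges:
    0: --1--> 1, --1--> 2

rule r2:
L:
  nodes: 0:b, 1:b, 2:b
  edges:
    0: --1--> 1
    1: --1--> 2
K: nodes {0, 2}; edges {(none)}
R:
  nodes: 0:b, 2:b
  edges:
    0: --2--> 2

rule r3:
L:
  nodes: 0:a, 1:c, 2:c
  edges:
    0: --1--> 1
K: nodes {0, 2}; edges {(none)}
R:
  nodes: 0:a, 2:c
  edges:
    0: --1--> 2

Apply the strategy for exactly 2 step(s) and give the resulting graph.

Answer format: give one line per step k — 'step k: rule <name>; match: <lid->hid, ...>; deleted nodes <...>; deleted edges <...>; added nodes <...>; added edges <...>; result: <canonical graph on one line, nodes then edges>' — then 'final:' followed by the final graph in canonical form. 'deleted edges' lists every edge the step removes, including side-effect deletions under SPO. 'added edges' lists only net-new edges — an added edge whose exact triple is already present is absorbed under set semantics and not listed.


step 1: rule r3; match: 0->6, 1->9, 2->0; deleted nodes 9; deleted edges (6,9,1); (13,9,2); added nodes (none); added edges (6,0,1); result: nodes: 0:c, 1:a, 6:a, 8:b, 10:a, 12:c, 13:b edges: (0,10,1); (1,6,2); (6,0,1); (8,13,1); (10,1,2); (12,6,1); (13,10,1)
step 2: rule r3; match: 0->6, 1->0, 2->12; deleted nodes 0; deleted edges (0,10,1); (6,0,1); added nodes (none); added edges (6,12,1); result: nodes: 1:a, 6:a, 8:b, 10:a, 12:c, 13:b edges: (1,6,2); (6,12,1); (8,13,1); (10,1,2); (12,6,1); (13,10,1)
final:
nodes: 1:a, 6:a, 8:b, 10:a, 12:c, 13:b
edges: (1,6,2); (6,12,1); (8,13,1); (10,1,2); (12,6,1); (13,10,1)


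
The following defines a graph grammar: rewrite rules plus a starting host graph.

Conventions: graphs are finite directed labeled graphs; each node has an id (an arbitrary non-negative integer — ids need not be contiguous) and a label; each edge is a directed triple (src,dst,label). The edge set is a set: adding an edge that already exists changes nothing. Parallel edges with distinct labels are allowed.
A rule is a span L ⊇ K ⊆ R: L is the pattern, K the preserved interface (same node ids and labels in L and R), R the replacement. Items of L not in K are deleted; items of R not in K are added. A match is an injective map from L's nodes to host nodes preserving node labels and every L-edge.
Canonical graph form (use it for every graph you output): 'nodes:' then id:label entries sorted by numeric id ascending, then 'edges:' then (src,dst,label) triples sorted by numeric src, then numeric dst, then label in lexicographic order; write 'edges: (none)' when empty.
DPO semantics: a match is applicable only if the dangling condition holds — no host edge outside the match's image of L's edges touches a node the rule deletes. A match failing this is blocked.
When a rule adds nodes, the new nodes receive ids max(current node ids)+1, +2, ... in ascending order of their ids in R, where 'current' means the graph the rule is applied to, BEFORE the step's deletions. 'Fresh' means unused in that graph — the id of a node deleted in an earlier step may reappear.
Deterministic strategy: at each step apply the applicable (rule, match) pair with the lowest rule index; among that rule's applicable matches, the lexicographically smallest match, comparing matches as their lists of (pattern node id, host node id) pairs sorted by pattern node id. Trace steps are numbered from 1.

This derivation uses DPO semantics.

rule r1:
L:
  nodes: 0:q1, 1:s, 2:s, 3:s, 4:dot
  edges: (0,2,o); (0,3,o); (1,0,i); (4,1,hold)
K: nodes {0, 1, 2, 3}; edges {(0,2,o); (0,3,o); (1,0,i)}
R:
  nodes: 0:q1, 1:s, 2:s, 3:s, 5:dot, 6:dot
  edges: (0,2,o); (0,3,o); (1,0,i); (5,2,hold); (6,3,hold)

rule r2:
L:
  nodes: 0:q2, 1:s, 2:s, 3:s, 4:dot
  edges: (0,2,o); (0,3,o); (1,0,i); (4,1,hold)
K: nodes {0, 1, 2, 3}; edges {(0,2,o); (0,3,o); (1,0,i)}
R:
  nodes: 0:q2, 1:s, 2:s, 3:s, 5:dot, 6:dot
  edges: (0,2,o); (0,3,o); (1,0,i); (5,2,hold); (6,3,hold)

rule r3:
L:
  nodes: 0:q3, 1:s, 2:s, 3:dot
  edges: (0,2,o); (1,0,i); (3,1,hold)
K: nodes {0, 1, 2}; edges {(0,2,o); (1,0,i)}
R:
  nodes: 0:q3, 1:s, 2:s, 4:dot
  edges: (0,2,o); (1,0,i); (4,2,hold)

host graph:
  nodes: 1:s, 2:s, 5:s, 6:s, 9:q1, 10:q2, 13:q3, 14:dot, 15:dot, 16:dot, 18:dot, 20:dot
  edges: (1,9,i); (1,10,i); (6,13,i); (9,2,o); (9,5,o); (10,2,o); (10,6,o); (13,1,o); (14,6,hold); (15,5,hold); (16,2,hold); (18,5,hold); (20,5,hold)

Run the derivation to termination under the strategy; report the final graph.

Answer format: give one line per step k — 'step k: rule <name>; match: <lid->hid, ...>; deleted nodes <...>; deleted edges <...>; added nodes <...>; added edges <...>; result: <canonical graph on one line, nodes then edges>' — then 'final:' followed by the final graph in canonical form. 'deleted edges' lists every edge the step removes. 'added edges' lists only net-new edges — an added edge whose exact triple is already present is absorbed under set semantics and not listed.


step 1: rule r3; match: 0->13, 1->6, 2->1, 3->14; deleted nodes 14; deleted edges (14,6,hold); added nodes 21; added edges (21,1,hold); result: nodes: 1:s, 2:s, 5:s, 6:s, 9:q1, 10:q2, 13:q3, 15:dot, 16:dot, 18:dot, 20:dot, 21:dot edges: (1,9,i); (1,10,i); (6,13,i); (9,2,o); (9,5,o); (10,2,o); (10,6,o); (13,1,o); (15,5,hold); (16,2,hold); (18,5,hold); (20,5,hold); (21,1,hold)
step 2: rule r1; match: 0->9, 1->1, 2->2, 3->5, 4->21; deleted nodes 21; deleted edges (21,1,hold); added nodes 22, 23; added edges (22,2,hold); (23,5,hold); result: nodes: 1:s, 2:s, 5:s, 6:s, 9:q1, 10:q2, 13:q3, 15:dot, 16:dot, 18:dot, 20:dot, 22:dot, 23:dot edges: (1,9,i); (1,10,i); (6,13,i); (9,2,o); (9,5,o); (10,2,o); (10,6,o); (13,1,o); (15,5,hold); (16,2,hold); (18,5,hold); (20,5,hold); (22,2,hold); (23,5,hold)
final:
nodes: 1:s, 2:s, 5:s, 6:s, 9:q1, 10:q2, 13:q3, 15:dot, 16:dot, 18:dot, 20:dot, 22:dot, 23:dot
edges: (1,9,i); (1,10,i); (6,13,i); (9,2,o); (9,5,o); (10,2,o); (10,6,o); (13,1,o); (15,5,hold); (16,2,hold); (18,5,hold); (20,5,hold); (22,2,hold); (23,5,hold)


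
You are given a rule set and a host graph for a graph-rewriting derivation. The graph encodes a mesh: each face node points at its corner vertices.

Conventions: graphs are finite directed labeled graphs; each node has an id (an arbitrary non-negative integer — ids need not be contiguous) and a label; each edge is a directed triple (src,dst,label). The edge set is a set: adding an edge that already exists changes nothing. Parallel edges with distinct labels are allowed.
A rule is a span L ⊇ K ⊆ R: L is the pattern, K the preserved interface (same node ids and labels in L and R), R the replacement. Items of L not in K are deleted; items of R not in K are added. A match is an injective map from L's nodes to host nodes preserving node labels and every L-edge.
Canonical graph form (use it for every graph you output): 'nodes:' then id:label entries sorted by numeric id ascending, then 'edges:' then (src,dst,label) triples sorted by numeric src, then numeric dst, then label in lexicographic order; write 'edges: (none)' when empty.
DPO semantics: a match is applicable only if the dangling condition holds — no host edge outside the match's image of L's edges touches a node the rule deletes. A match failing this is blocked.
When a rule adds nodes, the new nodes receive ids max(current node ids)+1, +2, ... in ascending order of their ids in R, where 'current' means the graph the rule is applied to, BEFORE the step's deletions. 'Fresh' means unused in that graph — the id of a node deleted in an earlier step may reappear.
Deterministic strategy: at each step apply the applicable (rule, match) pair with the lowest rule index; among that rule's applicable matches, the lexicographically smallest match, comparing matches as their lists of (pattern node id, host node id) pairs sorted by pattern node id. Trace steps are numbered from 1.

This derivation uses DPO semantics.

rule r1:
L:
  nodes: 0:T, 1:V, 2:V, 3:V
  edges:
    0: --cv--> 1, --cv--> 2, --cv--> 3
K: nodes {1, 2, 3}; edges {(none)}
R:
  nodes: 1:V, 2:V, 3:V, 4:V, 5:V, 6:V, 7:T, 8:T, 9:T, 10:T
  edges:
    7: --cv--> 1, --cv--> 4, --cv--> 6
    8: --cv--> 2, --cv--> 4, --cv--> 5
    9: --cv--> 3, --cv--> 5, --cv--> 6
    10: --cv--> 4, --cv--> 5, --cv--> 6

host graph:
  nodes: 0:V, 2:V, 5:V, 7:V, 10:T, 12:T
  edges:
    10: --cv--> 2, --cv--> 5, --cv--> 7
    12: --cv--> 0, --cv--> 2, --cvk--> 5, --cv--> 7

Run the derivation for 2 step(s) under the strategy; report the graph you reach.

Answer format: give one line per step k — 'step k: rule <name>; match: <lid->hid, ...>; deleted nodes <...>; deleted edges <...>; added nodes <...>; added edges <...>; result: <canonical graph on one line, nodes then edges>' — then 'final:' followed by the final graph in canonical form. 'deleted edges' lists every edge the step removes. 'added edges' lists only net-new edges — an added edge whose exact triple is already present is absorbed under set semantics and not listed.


step 1: rule r1; match: 0->10, 1->2, 2->5, 3->7; deleted nodes 10; deleted edges (10,2,cv); (10,5,cv); (10,7,cv); added nodes 13, 14, 15, 16, 17, 18, 19; added edges (16,2,cv); (16,13,cv); (16,15,cv); (17,5,cv); (17,13,cv); (17,14,cv); (18,7,cv); (18,14,cv); (18,15,cv); (19,13,cv); (19,14,cv); (19,15,cv); result: nodes: 0:V, 2:V, 5:V, 7:V, 12:T, 13:V, 14:V, 15:V, 16:T, 17:T, 18:T, 19:T edges: (12,0,cv); (12,2,cv); (12,5,cvk); (12,7,cv); (16,2,cv); (16,13,cv); (16,15,cv); (17,5,cv); (17,13,cv); (17,14,cv); (18,7,cv); (18,14,cv); (18,15,cv); (19,13,cv); (19,14,cv); (19,15,cv)
step 2: rule r1; match: 0->16, 1->2, 2->13, 3->15; deleted nodes 16; deleted edges (16,2,cv); (16,13,cv); (16,15,cv); added nodes 20, 21, 22, 23, 24, 25, 26; added edges (23,2,cv); (23,20,cv); (23,22,cv); (24,13,cv); (24,20,cv); (24,21,cv); (25,15,cv); (25,21,cv); (25,22,cv); (26,20,cv); (26,21,cv); (26,22,cv); result: nodes: 0:V, 2:V, 5:V, 7:V, 12:T, 13:V, 14:V, 15:V, 17:T, 18:T, 19:T, 20:V, 21:V, 22:V, 23:T, 24:T, 25:T, 26:T edges: (12,0,cv); (12,2,cv); (12,5,cvk); (12,7,cv); (17,5,cv); (17,13,cv); (17,14,cv); (18,7,cv); (18,14,cv); (18,15,cv); (19,13,cv); (19,14,cv); (19,15,cv); (23,2,cv); (23,20,cv); (23,22,cv); (24,13,cv); (24,20,cv); (24,21,cv); (25,15,cv); (25,21,cv); (25,22,cv); (26,20,cv); (26,21,cv); (26,22,cv)
final:
nodes: 0:V, 2:V, 5:V, 7:V, 12:T, 13:V, 14:V, 15:V, 17:T, 18:T, 19:T, 20:V, 21:V, 22:V, 23:T, 24:T, 25:T, 26:T
edges: (12,0,cv); (12,2,cv); (12,5,cvk); (12,7,cv); (17,5,cv); (17,13,cv); (17,14,cv); (18,7,cv); (18,14,cv); (18,15,cv); (19,13,cv); (19,14,cv); (19,15,cv); (23,2,cv); (23,20,cv); (23,22,cv); (24,13,cv); (24,20,cv); (24,21,cv); (25,15,cv); (25,21,cv); (25,22,cv); (26,20,cv); (26,21,cv); (26,22,cv)
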